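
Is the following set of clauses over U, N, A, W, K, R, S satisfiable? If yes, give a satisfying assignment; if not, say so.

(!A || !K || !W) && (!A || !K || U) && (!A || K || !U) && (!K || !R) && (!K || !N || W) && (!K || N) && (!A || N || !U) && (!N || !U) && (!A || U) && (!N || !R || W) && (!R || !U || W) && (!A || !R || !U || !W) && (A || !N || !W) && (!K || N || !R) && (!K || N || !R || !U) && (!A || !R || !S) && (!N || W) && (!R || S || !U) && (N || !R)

U = False, N = False, A = False, W = True, K = False, R = False, S = True

Set U = False.
  then (!A || U) forces A = False.
Try N = True:
  (A || !N || !W) forces W = False.
  clause (!N || W) is falsified — backtrack.
So N = False.
  then (!K || N) forces K = False.
  then (N || !R) forces R = False.
Set W = True.
Set S = True.
All clauses satisfied.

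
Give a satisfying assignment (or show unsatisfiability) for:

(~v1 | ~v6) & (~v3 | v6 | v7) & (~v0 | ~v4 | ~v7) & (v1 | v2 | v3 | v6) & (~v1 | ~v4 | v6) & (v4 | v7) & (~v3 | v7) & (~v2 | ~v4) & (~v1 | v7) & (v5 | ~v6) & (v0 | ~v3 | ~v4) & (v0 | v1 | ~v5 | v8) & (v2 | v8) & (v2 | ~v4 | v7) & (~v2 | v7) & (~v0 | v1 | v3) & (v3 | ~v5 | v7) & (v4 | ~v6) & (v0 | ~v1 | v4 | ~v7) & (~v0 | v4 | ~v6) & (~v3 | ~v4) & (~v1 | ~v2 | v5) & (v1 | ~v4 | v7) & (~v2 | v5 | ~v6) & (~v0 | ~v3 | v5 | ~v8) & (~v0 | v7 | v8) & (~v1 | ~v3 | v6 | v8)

v0=F, v1=F, v2=F, v3=T, v4=F, v5=F, v6=F, v7=T, v8=T

Set v0 = False.
Set v1 = False.
Set v2 = False.
  then (v2 | v8) forces v8 = True.
Set v3 = True.
  then (~v3 | v7) forces v7 = True.
  then (v0 | ~v3 | ~v4) forces v4 = False.
  then (v4 | ~v6) forces v6 = False.
Set v5 = False.
All clauses satisfied.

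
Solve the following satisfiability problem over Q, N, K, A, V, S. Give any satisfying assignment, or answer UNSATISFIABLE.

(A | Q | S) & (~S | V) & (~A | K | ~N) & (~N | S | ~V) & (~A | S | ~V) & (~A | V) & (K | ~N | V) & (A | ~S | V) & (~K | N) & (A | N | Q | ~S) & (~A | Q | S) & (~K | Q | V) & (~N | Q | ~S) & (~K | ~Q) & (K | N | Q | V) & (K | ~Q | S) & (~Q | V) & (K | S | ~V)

Q = True; N = True; K = False; A = False; V = True; S = True

Set Q = True.
  then (~K | ~Q) forces K = False.
  then (K | ~Q | S) forces S = True.
  then (~Q | V) forces V = True.
Set N = True.
  then (~A | K | ~N) forces A = False.
All clauses satisfied.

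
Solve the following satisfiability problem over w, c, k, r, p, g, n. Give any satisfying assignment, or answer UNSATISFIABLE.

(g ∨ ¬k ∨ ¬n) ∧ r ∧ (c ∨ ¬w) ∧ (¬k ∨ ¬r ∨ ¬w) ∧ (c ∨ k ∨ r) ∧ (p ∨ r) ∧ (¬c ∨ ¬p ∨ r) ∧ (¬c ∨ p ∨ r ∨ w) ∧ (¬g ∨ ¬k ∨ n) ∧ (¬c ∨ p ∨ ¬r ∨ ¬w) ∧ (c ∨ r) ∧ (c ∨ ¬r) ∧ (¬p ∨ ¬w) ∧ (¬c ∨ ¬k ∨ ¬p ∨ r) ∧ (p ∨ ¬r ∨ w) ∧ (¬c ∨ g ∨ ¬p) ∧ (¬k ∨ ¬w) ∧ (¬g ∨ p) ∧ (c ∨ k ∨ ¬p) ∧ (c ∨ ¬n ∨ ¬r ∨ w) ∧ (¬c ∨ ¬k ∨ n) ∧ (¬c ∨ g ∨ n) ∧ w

Case w = True:
  (r) forces r = True.
  (c ∨ ¬w) forces c = True.
  (¬k ∨ ¬r ∨ ¬w) forces k = False.
  (¬c ∨ p ∨ ¬r ∨ ¬w) forces p = True.
  Clause (¬p ∨ ¬w) is falsified — contradiction.
Case w = False:
  Clause (w) is falsified — contradiction.
Both cases fail, so the formula is unsatisfiable.

The formula is unsatisfiable.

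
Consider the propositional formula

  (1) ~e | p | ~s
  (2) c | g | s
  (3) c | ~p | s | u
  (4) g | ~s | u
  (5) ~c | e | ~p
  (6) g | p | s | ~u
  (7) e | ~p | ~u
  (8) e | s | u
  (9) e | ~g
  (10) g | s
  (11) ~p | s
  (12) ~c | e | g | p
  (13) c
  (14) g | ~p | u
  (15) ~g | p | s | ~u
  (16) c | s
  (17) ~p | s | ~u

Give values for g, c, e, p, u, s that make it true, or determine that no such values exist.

Unit clause (c) forces c = True.
Set g = True.
  then (e | ~g) forces e = True.
Set p = False.
  then (~e | p | ~s) forces s = False.
  then (~g | p | s | ~u) forces u = False.
All clauses satisfied.

g = True; c = True; e = True; p = False; u = False; s = False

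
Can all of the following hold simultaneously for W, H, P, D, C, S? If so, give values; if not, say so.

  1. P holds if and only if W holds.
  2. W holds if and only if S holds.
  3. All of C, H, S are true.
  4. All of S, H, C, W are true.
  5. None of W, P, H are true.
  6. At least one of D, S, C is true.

Case W = True:
  Constraint (5) is violated (W=T) — contradiction.
Case W = False:
  Constraint (4) is violated (W=F) — contradiction.
Both cases fail — unsatisfiable.

Unsatisfiable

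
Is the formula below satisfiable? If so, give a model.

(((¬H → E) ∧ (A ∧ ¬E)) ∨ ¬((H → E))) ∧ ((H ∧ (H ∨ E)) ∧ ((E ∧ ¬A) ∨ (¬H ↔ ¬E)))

Unsatisfiable — no assignment works.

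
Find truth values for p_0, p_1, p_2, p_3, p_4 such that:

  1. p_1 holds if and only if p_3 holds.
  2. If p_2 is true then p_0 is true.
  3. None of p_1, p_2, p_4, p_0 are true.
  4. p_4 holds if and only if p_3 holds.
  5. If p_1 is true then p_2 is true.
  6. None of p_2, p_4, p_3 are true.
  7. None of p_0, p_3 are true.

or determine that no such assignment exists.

p_0 = False; p_1 = False; p_2 = False; p_3 = False; p_4 = False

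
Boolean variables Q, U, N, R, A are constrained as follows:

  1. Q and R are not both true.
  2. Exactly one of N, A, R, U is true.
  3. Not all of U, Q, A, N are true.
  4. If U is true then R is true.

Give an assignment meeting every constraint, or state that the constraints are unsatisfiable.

Q = False, U = False, N = False, R = True, A = False

  (1) Q=F, R=T — not both ✓
  (2) {N, A, R, U}: 1 true — exactly one ✓
  (3) {U, Q, A, N}: 0/4 true — not all ✓
  (4) U=F ⇒ R: vacuous ✓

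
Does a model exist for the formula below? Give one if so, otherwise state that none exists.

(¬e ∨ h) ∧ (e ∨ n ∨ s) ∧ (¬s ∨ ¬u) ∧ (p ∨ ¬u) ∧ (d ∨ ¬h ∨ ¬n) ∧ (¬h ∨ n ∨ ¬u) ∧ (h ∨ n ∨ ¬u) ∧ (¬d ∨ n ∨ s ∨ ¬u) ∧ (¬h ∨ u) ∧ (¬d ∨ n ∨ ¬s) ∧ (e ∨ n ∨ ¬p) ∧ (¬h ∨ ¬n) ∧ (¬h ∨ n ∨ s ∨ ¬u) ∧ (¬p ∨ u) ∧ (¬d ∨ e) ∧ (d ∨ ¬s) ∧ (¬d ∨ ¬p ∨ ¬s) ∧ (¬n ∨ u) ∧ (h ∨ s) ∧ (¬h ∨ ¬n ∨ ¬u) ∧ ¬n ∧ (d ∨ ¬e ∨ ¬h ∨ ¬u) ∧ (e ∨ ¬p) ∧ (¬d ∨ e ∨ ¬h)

No satisfying assignment exists.

Case h = True:
  (¬h ∨ u) forces u = True.
  (¬s ∨ ¬u) forces s = False.
  (p ∨ ¬u) forces p = True.
  (¬h ∨ n ∨ ¬u) forces n = True.
  Clause (¬h ∨ ¬n) is falsified — contradiction.
Case h = False:
  (¬e ∨ h) forces e = False.
  (¬d ∨ e) forces d = False.
  (d ∨ ¬s) forces s = False.
  Clause (h ∨ s) is falsified — contradiction.
Both cases fail, so the formula is unsatisfiable.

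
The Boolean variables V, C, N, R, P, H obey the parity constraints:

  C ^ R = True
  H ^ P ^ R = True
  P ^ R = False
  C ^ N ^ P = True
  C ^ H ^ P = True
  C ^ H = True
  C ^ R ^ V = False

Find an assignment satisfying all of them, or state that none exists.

Unsatisfiable — no assignment works.

Adding constraints 1, 2, 5 mod 2: every variable appears an even number of times on the left, so the left side is 0.
But the right sides sum to 1 (mod 2). 0 ≠ 1 — the system is inconsistent.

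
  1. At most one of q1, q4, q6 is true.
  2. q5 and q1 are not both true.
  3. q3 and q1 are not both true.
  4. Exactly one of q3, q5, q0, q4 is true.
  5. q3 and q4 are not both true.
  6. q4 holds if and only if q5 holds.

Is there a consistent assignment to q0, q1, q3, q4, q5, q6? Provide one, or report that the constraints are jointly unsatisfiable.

q0: False, q1: False, q3: True, q4: False, q5: False, q6: False

  (1) {q1, q4, q6}: 0 true — at most one ✓
  (2) q5=F, q1=F — not both ✓
  (3) q3=T, q1=F — not both ✓
  (4) {q3, q5, q0, q4}: 1 true — exactly one ✓
  (5) q3=T, q4=F — not both ✓
  (6) q4=F, q5=F — same ✓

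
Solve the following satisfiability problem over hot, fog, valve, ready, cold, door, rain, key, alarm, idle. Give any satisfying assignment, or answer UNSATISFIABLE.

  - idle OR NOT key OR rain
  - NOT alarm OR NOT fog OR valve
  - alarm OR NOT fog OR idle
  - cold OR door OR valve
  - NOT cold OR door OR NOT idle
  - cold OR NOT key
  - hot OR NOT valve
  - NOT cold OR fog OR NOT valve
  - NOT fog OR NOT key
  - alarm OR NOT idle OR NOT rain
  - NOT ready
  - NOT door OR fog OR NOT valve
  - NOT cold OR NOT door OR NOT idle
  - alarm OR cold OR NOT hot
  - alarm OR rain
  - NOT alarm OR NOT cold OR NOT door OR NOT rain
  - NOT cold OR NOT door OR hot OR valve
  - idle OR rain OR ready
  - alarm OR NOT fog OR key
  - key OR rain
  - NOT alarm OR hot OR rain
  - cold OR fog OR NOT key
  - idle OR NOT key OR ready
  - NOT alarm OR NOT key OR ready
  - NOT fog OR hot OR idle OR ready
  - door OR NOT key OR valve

hot = True; fog = False; valve = True; ready = False; cold = False; door = False; rain = True; key = False; alarm = True; idle = True

Unit clause (NOT ready) forces ready = False.
Set hot = True.
Set fog = False.
Set valve = True.
  then (NOT cold OR fog OR NOT valve) forces cold = False.
  then (NOT door OR fog OR NOT valve) forces door = False.
  then (alarm OR cold OR NOT hot) forces alarm = True.
  then (cold OR fog OR NOT key) forces key = False.
  then (key OR rain) forces rain = True.
Set idle = True.
All clauses satisfied.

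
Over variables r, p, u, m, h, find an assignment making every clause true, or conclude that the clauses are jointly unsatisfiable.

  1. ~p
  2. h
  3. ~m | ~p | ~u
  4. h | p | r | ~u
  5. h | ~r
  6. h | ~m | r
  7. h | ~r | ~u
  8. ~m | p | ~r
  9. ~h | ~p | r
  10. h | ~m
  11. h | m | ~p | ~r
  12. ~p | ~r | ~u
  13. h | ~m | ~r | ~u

r=F, p=F, u=F, m=T, h=T

Unit clause (~p) forces p = False.
Unit clause (h) forces h = True.
Set r = False.
Set u = False.
Set m = True.
All clauses satisfied.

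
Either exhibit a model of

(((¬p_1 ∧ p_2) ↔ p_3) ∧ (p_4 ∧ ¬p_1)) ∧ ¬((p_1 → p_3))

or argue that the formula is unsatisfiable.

UNSATISFIABLE

Case p_1 = True: the conjunct ¬p_1 is False.
Case p_1 = False: the conjunct ¬((p_1 → p_3)) becomes ¬((False → p_3)) = False.
Both cases fail — unsatisfiable.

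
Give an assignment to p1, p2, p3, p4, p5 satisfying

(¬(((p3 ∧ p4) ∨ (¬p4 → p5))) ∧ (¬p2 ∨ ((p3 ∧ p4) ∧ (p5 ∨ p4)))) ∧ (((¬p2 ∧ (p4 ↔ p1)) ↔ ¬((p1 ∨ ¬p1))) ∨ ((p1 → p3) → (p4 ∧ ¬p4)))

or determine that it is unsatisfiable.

p1=T; p2=F; p3=T; p4=F; p5=F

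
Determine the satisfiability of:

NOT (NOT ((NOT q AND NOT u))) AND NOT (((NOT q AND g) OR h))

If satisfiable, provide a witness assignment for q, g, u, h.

q = False, g = False, u = False, h = False

  NOT (NOT ((NOT q AND NOT u))) = True
    NOT ((NOT q AND NOT u)) = False
      NOT q AND NOT u = True
        NOT q = True
        NOT u = True
  NOT (((NOT q AND g) OR h)) = True
    (NOT q AND g) OR h = False
      NOT q AND g = False
        NOT q = True
Both conjuncts True, so the formula holds.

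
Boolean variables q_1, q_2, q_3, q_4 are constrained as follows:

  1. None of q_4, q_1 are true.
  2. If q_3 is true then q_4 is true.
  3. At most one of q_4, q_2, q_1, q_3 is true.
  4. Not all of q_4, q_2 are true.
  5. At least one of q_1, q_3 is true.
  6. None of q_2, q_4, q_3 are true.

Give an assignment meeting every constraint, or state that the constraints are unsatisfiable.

The formula is unsatisfiable.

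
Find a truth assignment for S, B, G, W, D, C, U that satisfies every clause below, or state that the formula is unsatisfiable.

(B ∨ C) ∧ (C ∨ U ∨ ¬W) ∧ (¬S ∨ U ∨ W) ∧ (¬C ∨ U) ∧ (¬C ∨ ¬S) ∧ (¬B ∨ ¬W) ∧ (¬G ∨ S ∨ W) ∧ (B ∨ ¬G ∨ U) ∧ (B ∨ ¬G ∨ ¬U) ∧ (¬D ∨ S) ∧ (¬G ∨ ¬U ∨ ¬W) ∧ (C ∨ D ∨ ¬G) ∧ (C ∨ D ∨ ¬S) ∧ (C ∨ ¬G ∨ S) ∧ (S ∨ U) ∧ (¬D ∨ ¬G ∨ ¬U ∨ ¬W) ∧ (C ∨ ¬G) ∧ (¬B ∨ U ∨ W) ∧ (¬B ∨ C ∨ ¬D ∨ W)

S = False; B = True; G = False; W = False; D = False; C = True; U = True

Set S = False.
  then (¬D ∨ S) forces D = False.
  then (S ∨ U) forces U = True.
Set B = True.
  then (¬B ∨ ¬W) forces W = False.
  then (¬G ∨ S ∨ W) forces G = False.
Set C = True.
All clauses satisfied.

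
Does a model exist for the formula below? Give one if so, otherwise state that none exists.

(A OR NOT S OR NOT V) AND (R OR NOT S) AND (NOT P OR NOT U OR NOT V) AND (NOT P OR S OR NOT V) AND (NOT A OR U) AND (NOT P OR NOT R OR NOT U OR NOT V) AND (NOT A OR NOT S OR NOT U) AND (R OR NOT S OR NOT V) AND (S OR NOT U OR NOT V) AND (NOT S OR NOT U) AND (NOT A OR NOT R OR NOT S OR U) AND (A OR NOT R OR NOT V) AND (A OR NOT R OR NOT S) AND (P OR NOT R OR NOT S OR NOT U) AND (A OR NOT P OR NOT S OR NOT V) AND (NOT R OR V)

R = False, P = False, U = True, A = False, V = False, S = False

Set R = False.
  then (R OR NOT S) forces S = False.
Set P = False.
Set U = True.
  then (S OR NOT U OR NOT V) forces V = False.
Set A = False.
All clauses satisfied.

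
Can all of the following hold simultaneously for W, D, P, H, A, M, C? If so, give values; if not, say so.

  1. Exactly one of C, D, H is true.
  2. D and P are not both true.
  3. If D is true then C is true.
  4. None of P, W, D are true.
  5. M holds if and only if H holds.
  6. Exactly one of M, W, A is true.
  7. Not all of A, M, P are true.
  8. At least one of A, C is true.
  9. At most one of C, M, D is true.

W = False, D = False, P = False, H = False, A = True, M = False, C = True

  (1) {C, D, H}: 1 true — exactly one ✓
  (2) D=F, P=F — not both ✓
  (3) D=F ⇒ C: vacuous ✓
  (4) {P, W, D}: 0 true — none ✓
  (5) M=F, H=F — same ✓
  (6) {M, W, A}: 1 true — exactly one ✓
  (7) {A, M, P}: 1/3 true — not all ✓
  (8) {A, C}: 2 true — at least one ✓
  (9) {C, M, D}: 1 true — at most one ✓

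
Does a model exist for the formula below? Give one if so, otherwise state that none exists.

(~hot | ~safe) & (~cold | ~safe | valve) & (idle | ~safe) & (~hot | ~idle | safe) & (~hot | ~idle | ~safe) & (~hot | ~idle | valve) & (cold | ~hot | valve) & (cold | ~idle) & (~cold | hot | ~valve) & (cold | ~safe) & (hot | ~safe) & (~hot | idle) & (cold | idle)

hot: False, cold: True, idle: True, safe: False, valve: False

Set hot = False.
  then (hot | ~safe) forces safe = False.
Try cold = False:
  (cold | ~idle) forces idle = False.
  clause (cold | idle) is falsified — backtrack.
So cold = True.
  then (~cold | hot | ~valve) forces valve = False.
Set idle = True.
All clauses satisfied.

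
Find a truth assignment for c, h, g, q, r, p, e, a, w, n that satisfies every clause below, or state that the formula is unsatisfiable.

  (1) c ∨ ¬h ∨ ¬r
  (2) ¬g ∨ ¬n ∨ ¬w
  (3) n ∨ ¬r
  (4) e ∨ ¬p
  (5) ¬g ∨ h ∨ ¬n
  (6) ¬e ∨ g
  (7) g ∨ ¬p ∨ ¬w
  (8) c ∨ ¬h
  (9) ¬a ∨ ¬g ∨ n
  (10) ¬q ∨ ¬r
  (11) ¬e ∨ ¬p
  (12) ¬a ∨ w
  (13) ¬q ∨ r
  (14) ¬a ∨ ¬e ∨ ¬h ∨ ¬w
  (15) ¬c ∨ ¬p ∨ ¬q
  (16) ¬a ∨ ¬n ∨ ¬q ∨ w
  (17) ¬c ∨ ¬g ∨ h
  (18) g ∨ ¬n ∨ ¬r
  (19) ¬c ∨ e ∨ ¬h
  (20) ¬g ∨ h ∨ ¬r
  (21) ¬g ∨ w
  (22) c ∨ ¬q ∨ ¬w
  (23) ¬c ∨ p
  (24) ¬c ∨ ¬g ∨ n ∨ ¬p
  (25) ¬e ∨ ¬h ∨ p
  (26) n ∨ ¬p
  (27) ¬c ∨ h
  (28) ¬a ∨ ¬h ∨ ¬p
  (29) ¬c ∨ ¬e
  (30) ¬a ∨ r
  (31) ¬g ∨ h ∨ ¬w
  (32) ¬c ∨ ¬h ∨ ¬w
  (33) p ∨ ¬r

Try c = True:
  (¬c ∨ p) forces p = True.
  (e ∨ ¬p) forces e = True.
  clause (¬e ∨ ¬p) is falsified — backtrack.
So c = False.
  then (c ∨ ¬h) forces h = False.
Set g = False.
  then (¬e ∨ g) forces e = False.
  then (e ∨ ¬p) forces p = False.
  then (p ∨ ¬r) forces r = False.
  then (¬q ∨ r) forces q = False.
  then (¬a ∨ r) forces a = False.
Set w = True.
Set n = False.
All clauses satisfied.

c: False, h: False, g: False, q: False, r: False, p: False, e: False, a: False, w: True, n: False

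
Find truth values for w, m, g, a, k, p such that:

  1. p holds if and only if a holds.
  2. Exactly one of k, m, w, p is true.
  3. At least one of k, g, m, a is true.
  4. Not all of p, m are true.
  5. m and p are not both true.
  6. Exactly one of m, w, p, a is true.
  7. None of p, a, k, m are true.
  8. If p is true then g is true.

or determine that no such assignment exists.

w: True; m: False; g: True; a: False; k: False; p: False

  (1) p=F, a=F — same ✓
  (2) {k, m, w, p}: 1 true — exactly one ✓
  (3) {k, g, m, a}: 1 true — at least one ✓
  (4) {p, m}: 0/2 true — not all ✓
  (5) m=F, p=F — not both ✓
  (6) {m, w, p, a}: 1 true — exactly one ✓
  (7) {p, a, k, m}: 0 true — none ✓
  (8) p=F ⇒ g: vacuous ✓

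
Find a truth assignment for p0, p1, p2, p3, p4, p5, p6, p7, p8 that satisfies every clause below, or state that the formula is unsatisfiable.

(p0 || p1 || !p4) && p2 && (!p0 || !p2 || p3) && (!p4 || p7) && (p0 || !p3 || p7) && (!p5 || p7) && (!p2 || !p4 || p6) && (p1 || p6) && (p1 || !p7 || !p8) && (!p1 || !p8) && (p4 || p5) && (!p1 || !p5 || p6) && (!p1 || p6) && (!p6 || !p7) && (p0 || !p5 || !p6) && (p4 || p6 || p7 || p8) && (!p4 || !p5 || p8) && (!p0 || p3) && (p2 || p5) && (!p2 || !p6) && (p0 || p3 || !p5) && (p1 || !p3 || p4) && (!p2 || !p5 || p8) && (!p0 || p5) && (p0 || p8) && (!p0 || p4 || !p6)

No satisfying assignment exists.

Case p2 = True:
  (!p2 || !p6) forces p6 = False.
  (!p2 || !p4 || p6) forces p4 = False.
  (p1 || p6) forces p1 = True.
  Clause (!p1 || p6) is falsified — contradiction.
Case p2 = False:
  Clause (p2) is falsified — contradiction.
Both cases fail, so the formula is unsatisfiable.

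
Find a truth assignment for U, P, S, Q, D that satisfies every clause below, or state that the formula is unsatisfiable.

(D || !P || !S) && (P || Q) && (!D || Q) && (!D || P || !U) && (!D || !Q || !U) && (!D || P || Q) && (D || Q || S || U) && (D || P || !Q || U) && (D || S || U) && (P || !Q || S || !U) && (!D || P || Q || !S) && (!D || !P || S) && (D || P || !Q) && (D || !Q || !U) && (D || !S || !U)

Set U = False.
Set P = True.
Set S = True.
  then (D || !P || !S) forces D = True.
  then (!D || Q) forces Q = True.
All clauses satisfied.

U = False, P = True, S = True, Q = True, D = True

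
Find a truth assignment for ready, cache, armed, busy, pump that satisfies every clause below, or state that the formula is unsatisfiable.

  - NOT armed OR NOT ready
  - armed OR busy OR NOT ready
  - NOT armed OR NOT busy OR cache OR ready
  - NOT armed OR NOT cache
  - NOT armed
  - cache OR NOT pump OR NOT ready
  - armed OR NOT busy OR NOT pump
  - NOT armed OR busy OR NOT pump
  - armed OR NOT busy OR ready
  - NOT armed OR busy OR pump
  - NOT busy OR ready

ready: False, cache: True, armed: False, busy: False, pump: False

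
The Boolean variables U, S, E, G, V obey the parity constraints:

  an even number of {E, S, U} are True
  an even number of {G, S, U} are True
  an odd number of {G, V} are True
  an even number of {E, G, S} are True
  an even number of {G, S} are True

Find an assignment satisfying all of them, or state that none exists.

U = False, S = False, E = False, G = False, V = True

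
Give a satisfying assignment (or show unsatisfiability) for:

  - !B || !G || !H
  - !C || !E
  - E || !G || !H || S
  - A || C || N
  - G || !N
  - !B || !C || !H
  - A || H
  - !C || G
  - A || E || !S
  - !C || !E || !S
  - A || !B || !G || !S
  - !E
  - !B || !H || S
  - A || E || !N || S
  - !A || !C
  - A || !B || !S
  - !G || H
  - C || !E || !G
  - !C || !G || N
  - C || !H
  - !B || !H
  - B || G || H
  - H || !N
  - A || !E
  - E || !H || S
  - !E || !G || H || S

A: True, C: False, B: True, H: False, N: False, G: False, S: True, E: False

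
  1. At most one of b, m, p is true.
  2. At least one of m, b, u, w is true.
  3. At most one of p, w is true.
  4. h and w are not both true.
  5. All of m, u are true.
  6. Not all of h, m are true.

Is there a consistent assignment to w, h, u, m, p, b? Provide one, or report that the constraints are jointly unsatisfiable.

w = False, h = False, u = True, m = True, p = False, b = False

  (1) {b, m, p}: 1 true — at most one ✓
  (2) {m, b, u, w}: 2 true — at least one ✓
  (3) {p, w}: 0 true — at most one ✓
  (4) h=F, w=F — not both ✓
  (5) {m, u}: all 2 true ✓
  (6) {h, m}: 1/2 true — not all ✓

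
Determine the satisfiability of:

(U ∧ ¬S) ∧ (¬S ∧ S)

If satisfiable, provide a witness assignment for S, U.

Case S = True: the conjunct ¬S is False.
Case S = False: the conjunct S is False.
Both cases fail — unsatisfiable.

The formula is unsatisfiable.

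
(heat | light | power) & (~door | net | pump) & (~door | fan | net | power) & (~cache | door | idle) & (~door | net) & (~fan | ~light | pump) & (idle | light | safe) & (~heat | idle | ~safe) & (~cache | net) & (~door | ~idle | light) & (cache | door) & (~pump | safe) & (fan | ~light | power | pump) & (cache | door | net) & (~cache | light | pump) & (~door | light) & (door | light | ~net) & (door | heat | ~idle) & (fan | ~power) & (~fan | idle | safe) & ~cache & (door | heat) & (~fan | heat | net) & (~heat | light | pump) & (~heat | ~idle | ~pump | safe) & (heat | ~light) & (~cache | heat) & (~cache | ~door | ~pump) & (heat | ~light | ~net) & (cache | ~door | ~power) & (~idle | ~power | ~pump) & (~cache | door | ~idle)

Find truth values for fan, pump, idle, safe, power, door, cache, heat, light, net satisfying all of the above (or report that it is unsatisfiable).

Unit clause (~cache) forces cache = False.
In (cache | door) only door is left, so door = True.
In (~door | light) only light is left, so light = True.
In (heat | ~light) only heat is left, so heat = True.
In (cache | ~door | ~power) only ~power is left, so power = False.
In (~door | net) only net is left, so net = True.
Set fan = True.
  then (~fan | ~light | pump) forces pump = True.
  then (~pump | safe) forces safe = True.
  then (~heat | idle | ~safe) forces idle = True.
All clauses satisfied.

fan: True, pump: True, idle: True, safe: True, power: False, door: True, cache: False, heat: True, light: True, net: True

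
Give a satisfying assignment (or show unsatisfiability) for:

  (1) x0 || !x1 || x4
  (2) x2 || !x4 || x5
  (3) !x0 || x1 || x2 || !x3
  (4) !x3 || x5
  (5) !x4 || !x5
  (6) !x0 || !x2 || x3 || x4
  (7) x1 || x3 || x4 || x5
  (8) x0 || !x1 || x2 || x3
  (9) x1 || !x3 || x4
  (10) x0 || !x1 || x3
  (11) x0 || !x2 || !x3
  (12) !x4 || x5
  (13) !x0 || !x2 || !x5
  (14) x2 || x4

Set x0 = False.
Try x1 = True:
  (x0 || !x1 || x4) forces x4 = True.
  (!x4 || !x5) forces x5 = False.
  clause (!x4 || x5) is falsified — backtrack.
So x1 = False.
Set x2 = True.
  then (x0 || !x2 || !x3) forces x3 = False.
Set x4 = False.
  then (x1 || x3 || x4 || x5) forces x5 = True.
All clauses satisfied.

x0 = False; x1 = False; x2 = True; x3 = False; x4 = False; x5 = True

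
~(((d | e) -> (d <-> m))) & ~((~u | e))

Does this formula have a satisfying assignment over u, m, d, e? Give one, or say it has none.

u=T, m=F, d=T, e=F

  ~(((d | e) -> (d <-> m))) = True
    (d | e) -> (d <-> m) = False
      d | e = True
      d <-> m = False
  ~((~u | e)) = True
    ~u | e = False
      ~u = False
Both conjuncts True, so the formula holds.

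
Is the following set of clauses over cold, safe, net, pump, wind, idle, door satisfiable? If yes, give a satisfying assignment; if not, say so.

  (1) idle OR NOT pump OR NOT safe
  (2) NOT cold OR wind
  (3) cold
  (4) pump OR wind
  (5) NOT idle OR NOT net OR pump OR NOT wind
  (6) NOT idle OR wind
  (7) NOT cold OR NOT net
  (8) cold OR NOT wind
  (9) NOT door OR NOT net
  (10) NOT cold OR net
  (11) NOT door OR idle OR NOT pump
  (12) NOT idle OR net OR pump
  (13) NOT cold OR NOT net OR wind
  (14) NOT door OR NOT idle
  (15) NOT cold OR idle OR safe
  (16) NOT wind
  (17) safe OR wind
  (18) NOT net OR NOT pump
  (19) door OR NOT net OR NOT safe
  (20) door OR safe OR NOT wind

Unsatisfiable

Case cold = True:
  (NOT cold OR wind) forces wind = True.
  Clause (NOT wind) is falsified — contradiction.
Case cold = False:
  Clause (cold) is falsified — contradiction.
Both cases fail, so the formula is unsatisfiable.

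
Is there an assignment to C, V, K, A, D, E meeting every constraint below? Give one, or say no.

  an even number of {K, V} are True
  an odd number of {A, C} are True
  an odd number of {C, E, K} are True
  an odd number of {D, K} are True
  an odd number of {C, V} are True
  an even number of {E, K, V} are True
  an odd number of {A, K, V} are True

C: False, V: True, K: True, A: True, D: False, E: False

{K, V}: 2 true → even ✓
{A, C}: 1 true → odd ✓
{C, E, K}: 1 true → odd ✓
{D, K}: 1 true → odd ✓
{C, V}: 1 true → odd ✓
{E, K, V}: 2 true → even ✓
{A, K, V}: 3 true → odd ✓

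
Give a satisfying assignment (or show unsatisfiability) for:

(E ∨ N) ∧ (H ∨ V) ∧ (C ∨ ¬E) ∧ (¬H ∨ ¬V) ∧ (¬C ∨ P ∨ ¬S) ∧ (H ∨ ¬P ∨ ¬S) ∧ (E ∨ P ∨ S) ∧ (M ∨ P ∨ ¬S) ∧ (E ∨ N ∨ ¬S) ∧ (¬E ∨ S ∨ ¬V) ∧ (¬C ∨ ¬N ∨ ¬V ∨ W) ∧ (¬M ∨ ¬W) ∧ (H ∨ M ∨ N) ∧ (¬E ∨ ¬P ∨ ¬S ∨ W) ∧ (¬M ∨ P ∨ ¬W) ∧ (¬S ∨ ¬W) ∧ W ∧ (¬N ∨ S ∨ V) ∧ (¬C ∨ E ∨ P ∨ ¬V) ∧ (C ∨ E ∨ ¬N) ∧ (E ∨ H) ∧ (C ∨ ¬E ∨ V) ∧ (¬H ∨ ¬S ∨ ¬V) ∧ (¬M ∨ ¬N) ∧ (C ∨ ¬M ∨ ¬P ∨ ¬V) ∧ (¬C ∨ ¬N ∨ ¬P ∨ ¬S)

Unit clause (W) forces W = True.
In (¬M ∨ ¬W) only ¬M is left, so M = False.
In (¬S ∨ ¬W) only ¬S is left, so S = False.
Try H = False:
  (H ∨ V) forces V = True.
  (¬E ∨ S ∨ ¬V) forces E = False.
  clause (E ∨ H) is falsified — backtrack.
So H = True.
  then (¬H ∨ ¬V) forces V = False.
  then (¬N ∨ S ∨ V) forces N = False.
  then (E ∨ N) forces E = True.
  then (C ∨ ¬E) forces C = True.
Set P = False.
All clauses satisfied.

H: True; W: True; S: False; E: True; M: False; V: False; C: True; N: False; P: False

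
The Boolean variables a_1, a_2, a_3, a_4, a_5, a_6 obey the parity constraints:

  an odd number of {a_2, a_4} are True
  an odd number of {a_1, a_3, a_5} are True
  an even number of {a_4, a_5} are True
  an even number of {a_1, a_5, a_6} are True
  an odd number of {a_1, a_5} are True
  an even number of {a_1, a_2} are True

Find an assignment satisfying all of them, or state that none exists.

a_1 = True; a_2 = True; a_3 = False; a_4 = False; a_5 = False; a_6 = True

{a_2, a_4}: 1 true → odd ✓
{a_1, a_3, a_5}: 1 true → odd ✓
{a_4, a_5}: 0 true → even ✓
{a_1, a_5, a_6}: 2 true → even ✓
{a_1, a_5}: 1 true → odd ✓
{a_1, a_2}: 2 true → even ✓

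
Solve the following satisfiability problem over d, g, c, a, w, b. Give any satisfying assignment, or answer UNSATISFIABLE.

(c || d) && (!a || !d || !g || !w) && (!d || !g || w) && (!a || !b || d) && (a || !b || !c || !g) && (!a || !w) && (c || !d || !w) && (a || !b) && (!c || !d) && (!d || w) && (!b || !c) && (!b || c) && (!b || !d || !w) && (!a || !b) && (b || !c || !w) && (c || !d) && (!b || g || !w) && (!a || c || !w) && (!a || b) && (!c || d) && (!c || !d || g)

Case d = True:
  (!c || !d) forces c = False.
  Clause (c || !d) is falsified — contradiction.
Case d = False:
  (c || d) forces c = True.
  Clause (!c || d) is falsified — contradiction.
Both cases fail, so the formula is unsatisfiable.

No satisfying assignment exists.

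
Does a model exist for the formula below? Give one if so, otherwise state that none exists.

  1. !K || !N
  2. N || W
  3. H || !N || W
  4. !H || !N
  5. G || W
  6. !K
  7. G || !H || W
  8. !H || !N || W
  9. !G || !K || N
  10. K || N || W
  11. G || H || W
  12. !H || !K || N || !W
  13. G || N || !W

Unit clause (!K) forces K = False.
Try W = False:
  (N || W) forces N = True.
  (H || !N || W) forces H = True.
  clause (!H || !N) is falsified — backtrack.
So W = True.
Set H = False.
Set G = True.
Set N = False.
All clauses satisfied.

W = True; K = False; H = False; G = True; N = False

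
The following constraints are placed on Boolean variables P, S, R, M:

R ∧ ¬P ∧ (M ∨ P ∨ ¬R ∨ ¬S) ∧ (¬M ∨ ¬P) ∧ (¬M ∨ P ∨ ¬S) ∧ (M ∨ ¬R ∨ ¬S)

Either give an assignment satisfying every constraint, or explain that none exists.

P = False, S = False, R = True, M = True

Unit clause (R) forces R = True.
Unit clause (¬P) forces P = False.
Try S = True:
  (M ∨ P ∨ ¬R ∨ ¬S) forces M = True.
  clause (¬M ∨ P ∨ ¬S) is falsified — backtrack.
So S = False.
Set M = True.
Check each clause:
  (R): R holds.
  (¬P): ¬P holds.
  (M ∨ P ∨ ¬R ∨ ¬S): M holds.
  (¬M ∨ ¬P): ¬P holds.
  (¬M ∨ P ∨ ¬S): ¬S holds.
  (M ∨ ¬R ∨ ¬S): M holds.
All clauses satisfied.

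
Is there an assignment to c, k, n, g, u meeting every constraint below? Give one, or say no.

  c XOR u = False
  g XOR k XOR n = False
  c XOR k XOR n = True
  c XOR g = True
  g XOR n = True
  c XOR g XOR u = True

c = False; k = True; n = False; g = True; u = False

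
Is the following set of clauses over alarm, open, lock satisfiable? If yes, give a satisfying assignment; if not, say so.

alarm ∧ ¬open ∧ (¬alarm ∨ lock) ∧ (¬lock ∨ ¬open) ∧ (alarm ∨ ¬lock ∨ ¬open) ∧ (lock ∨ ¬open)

alarm=T, open=F, lock=T

Unit clause (alarm) forces alarm = True.
Unit clause (¬open) forces open = False.
In (¬alarm ∨ lock) only lock is left, so lock = True.
Check each clause:
  (alarm): alarm holds.
  (¬open): ¬open holds.
  (¬alarm ∨ lock): lock holds.
  (¬lock ∨ ¬open): ¬open holds.
  (alarm ∨ ¬lock ∨ ¬open): alarm holds.
  (lock ∨ ¬open): lock holds.
All clauses satisfied.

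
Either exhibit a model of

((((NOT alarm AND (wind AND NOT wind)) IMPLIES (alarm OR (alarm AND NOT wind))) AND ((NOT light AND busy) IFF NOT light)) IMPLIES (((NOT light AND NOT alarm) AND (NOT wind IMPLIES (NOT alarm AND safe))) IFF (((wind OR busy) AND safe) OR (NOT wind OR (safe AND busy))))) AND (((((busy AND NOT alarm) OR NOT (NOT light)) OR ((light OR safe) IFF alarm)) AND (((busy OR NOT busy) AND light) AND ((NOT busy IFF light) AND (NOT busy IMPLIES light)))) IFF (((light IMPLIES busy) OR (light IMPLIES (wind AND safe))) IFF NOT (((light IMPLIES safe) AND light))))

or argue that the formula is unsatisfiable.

The formula is unsatisfiable.

Case light = True: the formula simplifies to (((NOT alarm AND (wind AND NOT wind)) IMPLIES (alarm OR (alarm AND NOT wind))) IMPLIES NOT ((((wind OR busy) AND safe) OR (NOT wind OR (safe AND busy))))) AND (((busy OR NOT busy) AND NOT busy) IFF ((busy OR (wind AND safe)) IFF NOT safe)).
  wind = True: simplifies to NOT ((safe OR (safe AND busy))) AND (((busy OR NOT busy) AND NOT busy) IFF ((busy OR safe) IFF NOT safe)).
    safe = True: the conjunct NOT ((safe OR (safe AND busy))) becomes NOT ((True OR busy)) = False.
    safe = False: simplifies to ((busy OR NOT busy) AND NOT busy) IFF busy.
      busy = True: this becomes (True AND False) IFF True = False.
      busy = False: this becomes (True AND True) IFF False = False.
  wind = False: the conjunct ((NOT alarm AND (wind AND NOT wind)) IMPLIES (alarm OR (alarm AND NOT wind))) IMPLIES NOT ((((wind OR busy) AND safe) OR (NOT wind OR (safe AND busy)))) becomes (False IMPLIES (alarm OR alarm)) IMPLIES NOT True = False.
Case light = False: the conjunct ((((busy AND NOT alarm) OR NOT (NOT light)) OR ((light OR safe) IFF alarm)) AND (((busy OR NOT busy) AND light) AND ((NOT busy IFF light) AND (NOT busy IMPLIES light)))) IFF (((light IMPLIES busy) OR (light IMPLIES (wind AND safe))) IFF NOT (((light IMPLIES safe) AND light))) becomes (((busy AND NOT alarm) OR (safe IFF alarm)) AND False) IFF (True IFF True) = False.
Both cases fail — unsatisfiable.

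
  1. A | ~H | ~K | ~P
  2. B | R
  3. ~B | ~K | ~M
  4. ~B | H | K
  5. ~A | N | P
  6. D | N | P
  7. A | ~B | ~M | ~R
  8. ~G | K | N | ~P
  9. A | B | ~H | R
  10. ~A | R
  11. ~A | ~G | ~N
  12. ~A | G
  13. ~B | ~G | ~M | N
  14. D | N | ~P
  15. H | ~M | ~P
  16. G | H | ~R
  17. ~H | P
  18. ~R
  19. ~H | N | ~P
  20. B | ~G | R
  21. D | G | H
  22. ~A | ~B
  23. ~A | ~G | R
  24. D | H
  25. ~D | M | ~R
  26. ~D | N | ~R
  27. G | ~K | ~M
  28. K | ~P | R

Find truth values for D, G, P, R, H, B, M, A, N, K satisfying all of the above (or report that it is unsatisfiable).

Unit clause (~R) forces R = False.
In (B | R) only B is left, so B = True.
In (~A | R) only ~A is left, so A = False.
Set D = True.
Set G = True.
Set P = True.
  then (K | ~P | R) forces K = True.
  then (A | ~H | ~K | ~P) forces H = False.
  then (~B | ~K | ~M) forces M = False.
Set N = False.
All clauses satisfied.

D = True, G = True, P = True, R = False, H = False, B = True, M = False, A = False, N = False, K = True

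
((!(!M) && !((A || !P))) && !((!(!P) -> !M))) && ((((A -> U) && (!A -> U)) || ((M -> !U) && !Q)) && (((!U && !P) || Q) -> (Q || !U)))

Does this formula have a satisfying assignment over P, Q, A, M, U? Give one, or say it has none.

P = True, Q = False, A = False, M = True, U = True

  (!(!M) && !((A || !P))) && !((!(!P) -> !M)) = True
    !(!M) && !((A || !P)) = True
      !(!M) = True
        !M = False
      !((A || !P)) = True
        A || !P = False
          !P = False
    !((!(!P) -> !M)) = True
      !(!P) -> !M = False
        !(!P) = True
          !P = False
        !M = False
  (((A -> U) && (!A -> U)) || ((M -> !U) && !Q)) && (((!U && !P) || Q) -> (Q || !U)) = True
    ((A -> U) && (!A -> U)) || ((M -> !U) && !Q) = True
      (A -> U) && (!A -> U) = True
        A -> U = True
        !A -> U = True
          !A = True
      (M -> !U) && !Q = False
        M -> !U = False
          !U = False
        !Q = True
    ((!U && !P) || Q) -> (Q || !U) = True
      (!U && !P) || Q = False
        !U && !P = False
          !U = False
          !P = False
      Q || !U = False
        !U = False
Both conjuncts True, so the formula holds.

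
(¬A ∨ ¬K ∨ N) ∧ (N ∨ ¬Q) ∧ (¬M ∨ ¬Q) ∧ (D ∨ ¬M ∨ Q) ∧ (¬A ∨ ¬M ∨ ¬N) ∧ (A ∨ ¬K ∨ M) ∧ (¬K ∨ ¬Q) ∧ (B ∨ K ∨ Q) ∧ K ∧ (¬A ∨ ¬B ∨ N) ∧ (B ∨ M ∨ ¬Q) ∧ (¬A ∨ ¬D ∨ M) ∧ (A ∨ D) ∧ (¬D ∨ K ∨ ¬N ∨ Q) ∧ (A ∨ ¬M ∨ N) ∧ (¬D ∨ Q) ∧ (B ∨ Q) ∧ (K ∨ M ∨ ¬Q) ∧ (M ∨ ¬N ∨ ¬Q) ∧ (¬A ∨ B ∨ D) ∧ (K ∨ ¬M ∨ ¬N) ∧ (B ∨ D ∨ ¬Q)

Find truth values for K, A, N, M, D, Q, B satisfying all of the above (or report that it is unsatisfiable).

K = True, A = True, N = True, M = False, D = False, Q = False, B = True

Unit clause (K) forces K = True.
In (¬K ∨ ¬Q) only ¬Q is left, so Q = False.
In (¬D ∨ Q) only ¬D is left, so D = False.
In (B ∨ Q) only B is left, so B = True.
In (D ∨ ¬M ∨ Q) only ¬M is left, so M = False.
In (A ∨ ¬K ∨ M) only A is left, so A = True.
In (¬A ∨ ¬B ∨ N) only N is left, so N = True.
All clauses satisfied.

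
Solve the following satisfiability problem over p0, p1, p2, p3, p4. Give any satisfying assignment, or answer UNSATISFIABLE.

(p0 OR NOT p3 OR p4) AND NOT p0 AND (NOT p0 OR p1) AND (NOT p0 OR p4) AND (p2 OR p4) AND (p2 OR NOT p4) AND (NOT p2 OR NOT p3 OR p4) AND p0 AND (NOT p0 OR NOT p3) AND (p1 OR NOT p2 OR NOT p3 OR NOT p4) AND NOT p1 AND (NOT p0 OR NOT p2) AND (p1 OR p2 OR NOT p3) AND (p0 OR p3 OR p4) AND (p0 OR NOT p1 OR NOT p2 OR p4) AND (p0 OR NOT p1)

Case p0 = True:
  Clause (NOT p0) is falsified — contradiction.
Case p0 = False:
  Clause (p0) is falsified — contradiction.
Both cases fail, so the formula is unsatisfiable.

Unsatisfiable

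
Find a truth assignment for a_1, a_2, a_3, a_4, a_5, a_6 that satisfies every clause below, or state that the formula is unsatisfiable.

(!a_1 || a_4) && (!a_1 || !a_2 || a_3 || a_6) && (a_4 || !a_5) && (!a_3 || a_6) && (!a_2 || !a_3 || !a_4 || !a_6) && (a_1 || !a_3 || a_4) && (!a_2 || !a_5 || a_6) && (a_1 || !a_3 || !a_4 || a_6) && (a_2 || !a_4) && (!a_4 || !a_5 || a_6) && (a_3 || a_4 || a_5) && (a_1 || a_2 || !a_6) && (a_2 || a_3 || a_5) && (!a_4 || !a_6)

Try a_1 = True:
  (!a_1 || a_4) forces a_4 = True.
  (a_2 || !a_4) forces a_2 = True.
  (!a_4 || !a_6) forces a_6 = False.
  (!a_1 || !a_2 || a_3 || a_6) forces a_3 = True.
  clause (!a_3 || a_6) is falsified — backtrack.
So a_1 = False.
Try a_2 = False:
  (a_2 || !a_4) forces a_4 = False.
  (a_4 || !a_5) forces a_5 = False.
  (a_1 || !a_3 || a_4) forces a_3 = False.
  clause (a_3 || a_4 || a_5) is falsified — backtrack.
So a_2 = True.
Try a_3 = True:
  (!a_3 || a_6) forces a_6 = True.
  (!a_2 || !a_3 || !a_4 || !a_6) forces a_4 = False.
  clause (a_1 || !a_3 || a_4) is falsified — backtrack.
So a_3 = False.
Set a_4 = True.
  then (!a_4 || !a_6) forces a_6 = False.
  then (!a_2 || !a_5 || a_6) forces a_5 = False.
All clauses satisfied.

a_1=F, a_2=T, a_3=F, a_4=T, a_5=F, a_6=F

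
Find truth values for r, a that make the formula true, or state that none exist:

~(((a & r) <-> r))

r: True, a: False

  ~(((a & r) <-> r)) = True
    (a & r) <-> r = False
      a & r = False
The formula evaluates to True.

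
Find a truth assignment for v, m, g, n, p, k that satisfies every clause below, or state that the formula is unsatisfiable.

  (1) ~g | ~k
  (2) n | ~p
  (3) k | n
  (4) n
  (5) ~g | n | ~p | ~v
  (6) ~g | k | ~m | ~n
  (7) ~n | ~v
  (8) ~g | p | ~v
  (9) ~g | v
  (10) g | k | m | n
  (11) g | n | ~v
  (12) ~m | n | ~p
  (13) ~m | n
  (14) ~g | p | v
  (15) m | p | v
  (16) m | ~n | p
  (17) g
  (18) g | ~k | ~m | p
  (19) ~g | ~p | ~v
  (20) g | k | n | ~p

Unsatisfiable — no assignment works.

Case n = True:
  (~n | ~v) forces v = False.
  (~g | v) forces g = False.
  Clause (g) is falsified — contradiction.
Case n = False:
  Clause (n) is falsified — contradiction.
Both cases fail, so the formula is unsatisfiable.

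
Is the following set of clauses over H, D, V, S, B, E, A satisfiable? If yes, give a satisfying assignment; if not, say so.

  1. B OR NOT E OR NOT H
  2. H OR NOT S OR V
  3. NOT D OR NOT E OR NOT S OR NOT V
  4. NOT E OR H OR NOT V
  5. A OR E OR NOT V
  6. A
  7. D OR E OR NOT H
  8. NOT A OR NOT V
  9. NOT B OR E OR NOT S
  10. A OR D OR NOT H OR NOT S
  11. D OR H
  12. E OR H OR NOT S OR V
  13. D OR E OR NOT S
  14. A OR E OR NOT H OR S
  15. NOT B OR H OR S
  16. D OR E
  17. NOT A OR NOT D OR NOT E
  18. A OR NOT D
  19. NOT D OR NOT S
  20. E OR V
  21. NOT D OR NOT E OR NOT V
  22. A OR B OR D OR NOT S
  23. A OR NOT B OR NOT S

H: True; D: False; V: False; S: False; B: True; E: True; A: True

Unit clause (A) forces A = True.
In (NOT A OR NOT V) only NOT V is left, so V = False.
In (E OR V) only E is left, so E = True.
In (NOT A OR NOT D OR NOT E) only NOT D is left, so D = False.
In (D OR H) only H is left, so H = True.
In (B OR NOT E OR NOT H) only B is left, so B = True.
Set S = False.
All clauses satisfied.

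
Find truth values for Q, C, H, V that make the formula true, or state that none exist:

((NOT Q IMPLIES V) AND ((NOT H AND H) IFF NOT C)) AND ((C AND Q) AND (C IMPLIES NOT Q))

Case Q = True: the formula simplifies to ((NOT H AND H) IFF NOT C) AND (C AND NOT C).
  C = True: the conjunct NOT C is False.
  C = False: the conjunct C is False.
Case Q = False: the conjunct Q is False.
Both cases fail — unsatisfiable.

No satisfying assignment exists.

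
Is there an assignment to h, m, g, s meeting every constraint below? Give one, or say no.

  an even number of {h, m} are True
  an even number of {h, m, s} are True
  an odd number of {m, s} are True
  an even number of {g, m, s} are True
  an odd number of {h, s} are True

h=T; m=T; g=T; s=F

{h, m}: 2 true → even ✓
{h, m, s}: 2 true → even ✓
{m, s}: 1 true → odd ✓
{g, m, s}: 2 true → even ✓
{h, s}: 1 true → odd ✓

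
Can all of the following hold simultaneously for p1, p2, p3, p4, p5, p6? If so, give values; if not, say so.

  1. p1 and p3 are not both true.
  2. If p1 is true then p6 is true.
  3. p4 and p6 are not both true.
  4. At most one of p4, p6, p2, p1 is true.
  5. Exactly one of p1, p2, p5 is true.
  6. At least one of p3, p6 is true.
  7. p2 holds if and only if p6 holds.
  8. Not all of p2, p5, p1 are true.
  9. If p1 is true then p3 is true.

p1 = False, p2 = False, p3 = True, p4 = False, p5 = True, p6 = False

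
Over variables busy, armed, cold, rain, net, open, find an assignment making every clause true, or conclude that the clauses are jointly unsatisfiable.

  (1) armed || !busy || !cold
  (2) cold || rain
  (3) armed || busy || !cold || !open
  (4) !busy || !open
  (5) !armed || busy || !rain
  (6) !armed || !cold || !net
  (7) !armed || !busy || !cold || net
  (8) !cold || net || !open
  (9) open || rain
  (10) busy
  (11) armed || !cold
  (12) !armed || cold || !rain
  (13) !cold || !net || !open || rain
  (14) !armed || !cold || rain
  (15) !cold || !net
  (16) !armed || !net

busy = True, armed = False, cold = False, rain = True, net = False, open = False

Unit clause (busy) forces busy = True.
In (!busy || !open) only !open is left, so open = False.
In (open || rain) only rain is left, so rain = True.
Try armed = True:
  (!armed || cold || !rain) forces cold = True.
  (!armed || !cold || !net) forces net = False.
  clause (!armed || !busy || !cold || net) is falsified — backtrack.
So armed = False.
  then (armed || !busy || !cold) forces cold = False.
Set net = False.
All clauses satisfied.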